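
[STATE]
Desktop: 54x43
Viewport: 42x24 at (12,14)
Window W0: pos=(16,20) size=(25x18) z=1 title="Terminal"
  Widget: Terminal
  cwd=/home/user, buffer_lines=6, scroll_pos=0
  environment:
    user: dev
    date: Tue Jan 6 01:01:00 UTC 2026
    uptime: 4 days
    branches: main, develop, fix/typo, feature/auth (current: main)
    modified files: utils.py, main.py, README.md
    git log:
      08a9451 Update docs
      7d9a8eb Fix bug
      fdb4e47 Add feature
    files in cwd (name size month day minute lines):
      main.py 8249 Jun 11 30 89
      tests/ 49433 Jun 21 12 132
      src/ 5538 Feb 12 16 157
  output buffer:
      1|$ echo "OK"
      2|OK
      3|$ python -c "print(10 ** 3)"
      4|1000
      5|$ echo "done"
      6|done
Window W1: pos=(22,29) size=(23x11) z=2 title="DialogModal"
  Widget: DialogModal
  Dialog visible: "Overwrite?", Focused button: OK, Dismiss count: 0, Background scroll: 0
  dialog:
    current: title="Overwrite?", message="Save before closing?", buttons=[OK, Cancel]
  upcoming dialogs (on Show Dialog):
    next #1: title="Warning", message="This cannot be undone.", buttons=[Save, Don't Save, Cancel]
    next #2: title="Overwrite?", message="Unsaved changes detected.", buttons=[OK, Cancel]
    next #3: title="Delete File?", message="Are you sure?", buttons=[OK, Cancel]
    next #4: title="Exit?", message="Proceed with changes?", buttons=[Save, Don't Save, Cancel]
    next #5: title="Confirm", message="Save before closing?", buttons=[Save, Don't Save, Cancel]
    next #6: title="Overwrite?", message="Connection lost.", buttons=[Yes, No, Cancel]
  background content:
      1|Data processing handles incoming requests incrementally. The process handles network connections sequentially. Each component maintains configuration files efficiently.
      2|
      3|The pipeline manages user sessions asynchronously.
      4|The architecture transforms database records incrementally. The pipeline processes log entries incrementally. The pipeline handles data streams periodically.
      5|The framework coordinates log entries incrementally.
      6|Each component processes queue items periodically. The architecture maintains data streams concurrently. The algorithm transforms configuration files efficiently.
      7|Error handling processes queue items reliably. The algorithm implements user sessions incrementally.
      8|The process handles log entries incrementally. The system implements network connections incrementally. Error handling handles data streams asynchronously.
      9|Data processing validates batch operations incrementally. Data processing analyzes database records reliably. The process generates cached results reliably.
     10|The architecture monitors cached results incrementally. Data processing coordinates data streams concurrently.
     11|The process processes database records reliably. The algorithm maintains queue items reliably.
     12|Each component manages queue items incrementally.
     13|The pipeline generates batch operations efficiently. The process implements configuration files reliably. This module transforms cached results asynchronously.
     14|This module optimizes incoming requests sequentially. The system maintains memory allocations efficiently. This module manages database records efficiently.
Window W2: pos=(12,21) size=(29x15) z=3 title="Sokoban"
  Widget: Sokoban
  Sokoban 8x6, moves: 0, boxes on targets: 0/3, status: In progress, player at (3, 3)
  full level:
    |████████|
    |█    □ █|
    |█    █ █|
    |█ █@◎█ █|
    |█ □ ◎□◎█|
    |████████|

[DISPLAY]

                                          
                                          
                                          
                                          
                                          
                                          
    ┏━━━━━━━━━━━━━━━━━━━━━━━┓             
┏━━━━━━━━━━━━━━━━━━━━━━━━━━━┓             
┃ Sokoban                   ┃             
┠───────────────────────────┨             
┃████████                   ┃             
┃█    □ █                   ┃             
┃█    █ █                   ┃             
┃█ █@◎█ █                   ┃             
┃█ □ ◎□◎█                   ┃             
┃████████                   ┃━━━┓         
┃Moves: 0  0/3              ┃   ┃         
┃                           ┃───┨         
┃                           ┃ndl┃         
┃                           ┃┐  ┃         
┃                           ┃│s ┃         
┗━━━━━━━━━━━━━━━━━━━━━━━━━━━┛│an┃         
    ┃     ┃Th│ [OK]  Cancel  │in┃         
    ┗━━━━━┃Ea└───────────────┘es┃         


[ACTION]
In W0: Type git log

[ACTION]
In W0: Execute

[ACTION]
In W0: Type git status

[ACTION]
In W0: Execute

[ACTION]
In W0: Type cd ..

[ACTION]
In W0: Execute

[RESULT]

                                          
                                          
                                          
                                          
                                          
                                          
    ┏━━━━━━━━━━━━━━━━━━━━━━━┓             
┏━━━━━━━━━━━━━━━━━━━━━━━━━━━┓             
┃ Sokoban                   ┃             
┠───────────────────────────┨             
┃████████                   ┃             
┃█    □ █                   ┃             
┃█    █ █                   ┃             
┃█ █@◎█ █                   ┃             
┃█ □ ◎□◎█                   ┃             
┃████████                   ┃━━━┓         
┃Moves: 0  0/3              ┃   ┃         
┃                           ┃───┨         
┃                           ┃ndl┃         
┃                           ┃┐  ┃         
┃                           ┃│s ┃         
┗━━━━━━━━━━━━━━━━━━━━━━━━━━━┛│an┃         
    ┃$ █  ┃Th│ [OK]  Cancel  │in┃         
    ┗━━━━━┃Ea└───────────────┘es┃         


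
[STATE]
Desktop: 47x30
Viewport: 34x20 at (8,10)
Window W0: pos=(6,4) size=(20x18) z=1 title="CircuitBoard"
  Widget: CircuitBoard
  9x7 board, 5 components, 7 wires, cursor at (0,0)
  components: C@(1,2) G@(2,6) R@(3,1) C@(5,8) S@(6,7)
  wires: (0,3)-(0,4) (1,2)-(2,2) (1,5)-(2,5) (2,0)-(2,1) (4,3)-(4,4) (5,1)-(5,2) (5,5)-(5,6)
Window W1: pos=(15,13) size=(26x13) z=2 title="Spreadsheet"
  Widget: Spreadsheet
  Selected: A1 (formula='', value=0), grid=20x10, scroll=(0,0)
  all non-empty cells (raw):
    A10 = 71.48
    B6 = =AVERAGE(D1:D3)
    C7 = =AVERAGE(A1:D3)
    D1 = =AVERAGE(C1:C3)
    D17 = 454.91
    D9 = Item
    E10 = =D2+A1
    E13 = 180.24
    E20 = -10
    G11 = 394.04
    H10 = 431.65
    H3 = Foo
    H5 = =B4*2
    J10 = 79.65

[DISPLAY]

           C     ┃                
           │     ┃                
   · ─ ·   ·     ┃                
       ┏━━━━━━━━━━━━━━━━━━━━━━━━┓ 
       ┃ Spreadsheet            ┃ 
       ┠────────────────────────┨ 
       ┃A1:                     ┃ 
       ┃       A       B       C┃ 
       ┃------------------------┃ 
       ┃  1      [0]       0    ┃ 
       ┃  2        0       0    ┃ 
━━━━━━━┃  3        0       0    ┃ 
       ┃  4        0       0    ┃ 
       ┃  5        0       0    ┃ 
       ┃  6        0       0    ┃ 
       ┗━━━━━━━━━━━━━━━━━━━━━━━━┛ 
                                  
                                  
                                  
                                  


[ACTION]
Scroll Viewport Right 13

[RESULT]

      C     ┃                     
      │     ┃                     
─ ·   ·     ┃                     
  ┏━━━━━━━━━━━━━━━━━━━━━━━━┓      
  ┃ Spreadsheet            ┃      
  ┠────────────────────────┨      
  ┃A1:                     ┃      
  ┃       A       B       C┃      
  ┃------------------------┃      
  ┃  1      [0]       0    ┃      
  ┃  2        0       0    ┃      
━━┃  3        0       0    ┃      
  ┃  4        0       0    ┃      
  ┃  5        0       0    ┃      
  ┃  6        0       0    ┃      
  ┗━━━━━━━━━━━━━━━━━━━━━━━━┛      
                                  
                                  
                                  
                                  


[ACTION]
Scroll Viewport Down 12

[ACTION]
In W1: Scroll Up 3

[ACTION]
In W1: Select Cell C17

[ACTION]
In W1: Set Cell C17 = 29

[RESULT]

      C     ┃                     
      │     ┃                     
─ ·   ·     ┃                     
  ┏━━━━━━━━━━━━━━━━━━━━━━━━┓      
  ┃ Spreadsheet            ┃      
  ┠────────────────────────┨      
  ┃C17: 29                 ┃      
  ┃       A       B       C┃      
  ┃------------------------┃      
  ┃  1        0       0    ┃      
  ┃  2        0       0    ┃      
━━┃  3        0       0    ┃      
  ┃  4        0       0    ┃      
  ┃  5        0       0    ┃      
  ┃  6        0       0    ┃      
  ┗━━━━━━━━━━━━━━━━━━━━━━━━┛      
                                  
                                  
                                  
                                  


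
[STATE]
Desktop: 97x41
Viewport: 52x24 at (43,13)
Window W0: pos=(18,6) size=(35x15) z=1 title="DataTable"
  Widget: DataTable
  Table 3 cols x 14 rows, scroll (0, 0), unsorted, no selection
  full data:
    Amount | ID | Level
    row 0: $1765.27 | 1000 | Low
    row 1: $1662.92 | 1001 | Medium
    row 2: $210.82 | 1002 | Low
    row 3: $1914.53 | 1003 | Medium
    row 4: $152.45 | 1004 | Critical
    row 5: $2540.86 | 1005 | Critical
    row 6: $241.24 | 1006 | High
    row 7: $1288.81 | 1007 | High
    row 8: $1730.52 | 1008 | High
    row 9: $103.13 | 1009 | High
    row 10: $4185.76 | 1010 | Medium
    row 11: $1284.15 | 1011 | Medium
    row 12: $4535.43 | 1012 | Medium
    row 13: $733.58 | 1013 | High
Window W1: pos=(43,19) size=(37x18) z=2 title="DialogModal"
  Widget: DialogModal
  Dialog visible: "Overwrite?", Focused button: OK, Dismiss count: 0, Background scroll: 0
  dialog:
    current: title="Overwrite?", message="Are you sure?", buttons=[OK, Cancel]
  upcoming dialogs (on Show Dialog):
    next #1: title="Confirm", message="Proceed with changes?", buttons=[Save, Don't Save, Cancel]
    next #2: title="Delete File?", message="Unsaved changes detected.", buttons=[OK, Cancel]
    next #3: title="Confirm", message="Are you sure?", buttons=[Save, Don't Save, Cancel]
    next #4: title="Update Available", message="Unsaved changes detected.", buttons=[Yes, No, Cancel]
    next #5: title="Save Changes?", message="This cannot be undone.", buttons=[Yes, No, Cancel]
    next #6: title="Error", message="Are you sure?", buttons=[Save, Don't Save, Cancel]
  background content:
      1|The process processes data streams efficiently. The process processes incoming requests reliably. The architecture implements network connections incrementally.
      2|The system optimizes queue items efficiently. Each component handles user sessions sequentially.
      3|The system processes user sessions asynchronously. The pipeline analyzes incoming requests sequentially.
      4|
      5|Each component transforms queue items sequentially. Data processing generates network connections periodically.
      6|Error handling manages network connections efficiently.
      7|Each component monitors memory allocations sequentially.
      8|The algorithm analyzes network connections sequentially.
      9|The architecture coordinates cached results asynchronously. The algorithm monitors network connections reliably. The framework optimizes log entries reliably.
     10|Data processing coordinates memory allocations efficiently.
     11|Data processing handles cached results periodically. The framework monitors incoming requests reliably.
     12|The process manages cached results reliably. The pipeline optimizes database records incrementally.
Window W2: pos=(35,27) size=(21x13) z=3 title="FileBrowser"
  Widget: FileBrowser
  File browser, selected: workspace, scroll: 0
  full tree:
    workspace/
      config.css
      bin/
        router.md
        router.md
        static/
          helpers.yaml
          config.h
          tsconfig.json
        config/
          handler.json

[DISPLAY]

         ┃                                          
         ┃                                          
         ┃                                          
         ┃                                          
         ┃                                          
         ┃                                          
┏━━━━━━━━━━━━━━━━━━━━━━━━━━━━━━━━━━━┓               
┃ DialogModal                       ┃               
┠───────────────────────────────────┨               
┃The process processes data streams ┃               
┃The system optimizes queue items ef┃               
┃The system processes user sessions ┃               
┃                                   ┃               
┃Each comp┌───────────────┐queue ite┃               
━━━━━━━━━━━━┓ Overwrite?  │work conn┃               
owser       ┃re you sure? │mory allo┃               
────────────┨OK]  Cancel  │work conn┃               
orkspace/   ┃─────────────┘es cached┃               
fig.css     ┃ing coordinates memory ┃               
 bin/       ┃ing handles cached resu┃               
            ┃manages cached results ┃               
            ┃                       ┃               
            ┃                       ┃               
            ┃━━━━━━━━━━━━━━━━━━━━━━━┛               


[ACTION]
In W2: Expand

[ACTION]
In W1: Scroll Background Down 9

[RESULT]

         ┃                                          
         ┃                                          
         ┃                                          
         ┃                                          
         ┃                                          
         ┃                                          
┏━━━━━━━━━━━━━━━━━━━━━━━━━━━━━━━━━━━┓               
┃ DialogModal                       ┃               
┠───────────────────────────────────┨               
┃Data processing coordinates memory ┃               
┃Data processing handles cached resu┃               
┃The process manages cached results ┃               
┃                                   ┃               
┃         ┌───────────────┐         ┃               
━━━━━━━━━━━━┓ Overwrite?  │         ┃               
owser       ┃re you sure? │         ┃               
────────────┨OK]  Cancel  │         ┃               
orkspace/   ┃─────────────┘         ┃               
fig.css     ┃                       ┃               
 bin/       ┃                       ┃               
            ┃                       ┃               
            ┃                       ┃               
            ┃                       ┃               
            ┃━━━━━━━━━━━━━━━━━━━━━━━┛               


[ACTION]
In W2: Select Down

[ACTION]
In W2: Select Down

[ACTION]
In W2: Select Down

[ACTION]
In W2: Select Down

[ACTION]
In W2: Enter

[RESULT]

         ┃                                          
         ┃                                          
         ┃                                          
         ┃                                          
         ┃                                          
         ┃                                          
┏━━━━━━━━━━━━━━━━━━━━━━━━━━━━━━━━━━━┓               
┃ DialogModal                       ┃               
┠───────────────────────────────────┨               
┃Data processing coordinates memory ┃               
┃Data processing handles cached resu┃               
┃The process manages cached results ┃               
┃                                   ┃               
┃         ┌───────────────┐         ┃               
━━━━━━━━━━━━┓ Overwrite?  │         ┃               
owser       ┃re you sure? │         ┃               
────────────┨OK]  Cancel  │         ┃               
orkspace/   ┃─────────────┘         ┃               
fig.css     ┃                       ┃               
 bin/       ┃                       ┃               
outer.md    ┃                       ┃               
outer.md    ┃                       ┃               
+] static/  ┃                       ┃               
+] config/  ┃━━━━━━━━━━━━━━━━━━━━━━━┛               


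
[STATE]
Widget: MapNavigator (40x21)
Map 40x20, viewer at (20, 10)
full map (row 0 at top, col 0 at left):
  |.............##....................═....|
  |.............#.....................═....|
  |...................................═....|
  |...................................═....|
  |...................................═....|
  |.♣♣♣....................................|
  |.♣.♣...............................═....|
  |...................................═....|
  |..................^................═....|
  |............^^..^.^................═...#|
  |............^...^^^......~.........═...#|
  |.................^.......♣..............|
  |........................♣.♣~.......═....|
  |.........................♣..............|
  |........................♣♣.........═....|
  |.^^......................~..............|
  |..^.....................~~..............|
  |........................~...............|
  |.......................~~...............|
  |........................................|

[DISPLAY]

.............##....................═....
.............#.....................═....
...................................═....
...................................═....
...................................═....
.♣♣♣....................................
.♣.♣...............................═....
...................................═....
..................^................═....
............^^..^.^................═...#
............^...^^^.@....~.........═...#
.................^.......♣..............
........................♣.♣~.......═....
.........................♣..............
........................♣♣.........═....
.^^......................~..............
..^.....................~~..............
........................~...............
.......................~~...............
........................................
                                        


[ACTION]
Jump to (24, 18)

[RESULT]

..............^................═....    
........^^..^.^................═...#    
........^...^^^......~.........═...#    
.............^.......♣..............    
....................♣.♣~.......═....    
.....................♣..............    
....................♣♣.........═....    
.....................~..............    
....................~~..............    
....................~...............    
...................~@...............    
....................................    
                                        
                                        
                                        
                                        
                                        
                                        
                                        
                                        
                                        


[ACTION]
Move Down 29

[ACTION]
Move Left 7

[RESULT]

   ............^^..^.^................═.
   ............^...^^^......~.........═.
   .................^.......♣...........
   ........................♣.♣~.......═.
   .........................♣...........
   ........................♣♣.........═.
   .^^......................~...........
   ..^.....................~~...........
   ........................~............
   .......................~~............
   .................@...................
                                        
                                        
                                        
                                        
                                        
                                        
                                        
                                        
                                        
                                        


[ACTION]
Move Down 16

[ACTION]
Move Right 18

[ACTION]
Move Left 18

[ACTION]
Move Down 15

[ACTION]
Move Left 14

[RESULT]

                 ............^^..^.^....
                 ............^...^^^....
                 .................^.....
                 .......................
                 .......................
                 .......................
                 .^^....................
                 ..^....................
                 .......................
                 .......................
                 ...@...................
                                        
                                        
                                        
                                        
                                        
                                        
                                        
                                        
                                        
                                        


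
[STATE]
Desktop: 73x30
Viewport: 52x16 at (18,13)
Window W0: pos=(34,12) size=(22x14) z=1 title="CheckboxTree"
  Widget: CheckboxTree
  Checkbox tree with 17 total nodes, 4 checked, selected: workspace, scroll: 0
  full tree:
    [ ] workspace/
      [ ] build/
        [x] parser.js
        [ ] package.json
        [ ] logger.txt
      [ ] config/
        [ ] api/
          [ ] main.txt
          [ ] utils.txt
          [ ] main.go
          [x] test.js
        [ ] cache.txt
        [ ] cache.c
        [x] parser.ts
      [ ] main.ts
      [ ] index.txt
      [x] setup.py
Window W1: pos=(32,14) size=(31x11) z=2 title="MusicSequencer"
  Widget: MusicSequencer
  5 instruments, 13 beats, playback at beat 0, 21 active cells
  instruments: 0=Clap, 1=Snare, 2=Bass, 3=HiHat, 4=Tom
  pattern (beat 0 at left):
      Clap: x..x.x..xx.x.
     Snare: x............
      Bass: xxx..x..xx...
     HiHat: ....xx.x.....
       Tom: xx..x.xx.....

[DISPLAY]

                ┃ CheckboxTree       ┃              
              ┏━━━━━━━━━━━━━━━━━━━━━━━━━━━━━┓       
              ┃ MusicSequencer              ┃       
              ┠─────────────────────────────┨       
              ┃      ▼123456789012          ┃       
              ┃  Clap█··█·█··██·█·          ┃       
              ┃ Snare█············          ┃       
              ┃  Bass███··█··██···          ┃       
              ┃ HiHat····██·█·····          ┃       
              ┃   Tom██··█·██·····          ┃       
              ┃                             ┃       
              ┗━━━━━━━━━━━━━━━━━━━━━━━━━━━━━┛       
                ┗━━━━━━━━━━━━━━━━━━━━┛              
                                                    
                                                    
                                                    


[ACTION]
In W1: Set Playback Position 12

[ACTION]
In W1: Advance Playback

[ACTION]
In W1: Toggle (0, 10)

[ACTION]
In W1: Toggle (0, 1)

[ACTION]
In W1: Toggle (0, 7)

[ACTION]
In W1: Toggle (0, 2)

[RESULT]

                ┃ CheckboxTree       ┃              
              ┏━━━━━━━━━━━━━━━━━━━━━━━━━━━━━┓       
              ┃ MusicSequencer              ┃       
              ┠─────────────────────────────┨       
              ┃      ▼123456789012          ┃       
              ┃  Clap████·█·█████·          ┃       
              ┃ Snare█············          ┃       
              ┃  Bass███··█··██···          ┃       
              ┃ HiHat····██·█·····          ┃       
              ┃   Tom██··█·██·····          ┃       
              ┃                             ┃       
              ┗━━━━━━━━━━━━━━━━━━━━━━━━━━━━━┛       
                ┗━━━━━━━━━━━━━━━━━━━━┛              
                                                    
                                                    
                                                    


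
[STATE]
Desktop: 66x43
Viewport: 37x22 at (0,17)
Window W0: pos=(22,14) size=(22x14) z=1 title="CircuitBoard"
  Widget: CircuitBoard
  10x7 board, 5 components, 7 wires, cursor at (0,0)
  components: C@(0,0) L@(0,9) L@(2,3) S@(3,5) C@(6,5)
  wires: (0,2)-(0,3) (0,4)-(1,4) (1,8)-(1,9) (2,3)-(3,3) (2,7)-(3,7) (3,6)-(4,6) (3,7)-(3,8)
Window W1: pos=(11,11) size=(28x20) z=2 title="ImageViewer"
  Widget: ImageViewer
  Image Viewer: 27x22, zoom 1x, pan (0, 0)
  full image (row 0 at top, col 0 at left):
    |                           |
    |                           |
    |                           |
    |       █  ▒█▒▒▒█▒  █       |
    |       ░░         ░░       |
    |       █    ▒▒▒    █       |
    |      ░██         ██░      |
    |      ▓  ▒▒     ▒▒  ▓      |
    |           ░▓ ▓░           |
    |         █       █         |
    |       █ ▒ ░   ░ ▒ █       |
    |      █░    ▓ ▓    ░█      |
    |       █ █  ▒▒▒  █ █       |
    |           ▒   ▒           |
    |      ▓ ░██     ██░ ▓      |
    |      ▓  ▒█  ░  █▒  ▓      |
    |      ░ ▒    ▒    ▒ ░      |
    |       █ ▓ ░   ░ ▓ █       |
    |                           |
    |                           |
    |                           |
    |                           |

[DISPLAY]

           ┃       █  ▒█▒▒▒█▒  █     
           ┃       ░░         ░░     
           ┃       █    ▒▒▒    █     
           ┃      ░██         ██░    
           ┃      ▓  ▒▒     ▒▒  ▓    
           ┃           ░▓ ▓░         
           ┃         █       █       
           ┃       █ ▒ ░   ░ ▒ █     
           ┃      █░    ▓ ▓    ░█    
           ┃       █ █  ▒▒▒  █ █     
           ┃           ▒   ▒         
           ┃      ▓ ░██     ██░ ▓    
           ┃      ▓  ▒█  ░  █▒  ▓    
           ┗━━━━━━━━━━━━━━━━━━━━━━━━━
                                     
                                     
                                     
                                     
                                     
                                     
                                     
                                     


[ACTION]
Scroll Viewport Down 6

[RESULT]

           ┃      ▓  ▒▒     ▒▒  ▓    
           ┃           ░▓ ▓░         
           ┃         █       █       
           ┃       █ ▒ ░   ░ ▒ █     
           ┃      █░    ▓ ▓    ░█    
           ┃       █ █  ▒▒▒  █ █     
           ┃           ▒   ▒         
           ┃      ▓ ░██     ██░ ▓    
           ┃      ▓  ▒█  ░  █▒  ▓    
           ┗━━━━━━━━━━━━━━━━━━━━━━━━━
                                     
                                     
                                     
                                     
                                     
                                     
                                     
                                     
                                     
                                     
                                     
                                     


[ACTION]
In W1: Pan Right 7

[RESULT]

           ┃  ▒▒     ▒▒  ▓           
           ┃    ░▓ ▓░                
           ┃  █       █              
           ┃█ ▒ ░   ░ ▒ █            
           ┃░    ▓ ▓    ░█           
           ┃█ █  ▒▒▒  █ █            
           ┃    ▒   ▒                
           ┃ ░██     ██░ ▓           
           ┃  ▒█  ░  █▒  ▓           
           ┗━━━━━━━━━━━━━━━━━━━━━━━━━
                                     
                                     
                                     
                                     
                                     
                                     
                                     
                                     
                                     
                                     
                                     
                                     


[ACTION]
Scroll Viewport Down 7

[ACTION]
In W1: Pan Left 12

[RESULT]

           ┃      ▓  ▒▒     ▒▒  ▓    
           ┃           ░▓ ▓░         
           ┃         █       █       
           ┃       █ ▒ ░   ░ ▒ █     
           ┃      █░    ▓ ▓    ░█    
           ┃       █ █  ▒▒▒  █ █     
           ┃           ▒   ▒         
           ┃      ▓ ░██     ██░ ▓    
           ┃      ▓  ▒█  ░  █▒  ▓    
           ┗━━━━━━━━━━━━━━━━━━━━━━━━━
                                     
                                     
                                     
                                     
                                     
                                     
                                     
                                     
                                     
                                     
                                     
                                     


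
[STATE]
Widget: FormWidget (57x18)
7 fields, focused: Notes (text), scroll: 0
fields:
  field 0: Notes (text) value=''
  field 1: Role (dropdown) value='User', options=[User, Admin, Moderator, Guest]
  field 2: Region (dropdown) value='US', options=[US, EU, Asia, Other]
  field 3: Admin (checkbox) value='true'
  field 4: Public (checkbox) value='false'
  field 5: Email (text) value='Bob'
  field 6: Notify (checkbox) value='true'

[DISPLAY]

> Notes:      [                                         ]
  Role:       [User                                    ▼]
  Region:     [US                                      ▼]
  Admin:      [x]                                        
  Public:     [ ]                                        
  Email:      [Bob                                      ]
  Notify:     [x]                                        
                                                         
                                                         
                                                         
                                                         
                                                         
                                                         
                                                         
                                                         
                                                         
                                                         
                                                         


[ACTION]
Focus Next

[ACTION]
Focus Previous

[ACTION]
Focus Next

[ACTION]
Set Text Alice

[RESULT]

  Notes:      [                                         ]
> Role:       [User                                    ▼]
  Region:     [US                                      ▼]
  Admin:      [x]                                        
  Public:     [ ]                                        
  Email:      [Bob                                      ]
  Notify:     [x]                                        
                                                         
                                                         
                                                         
                                                         
                                                         
                                                         
                                                         
                                                         
                                                         
                                                         
                                                         


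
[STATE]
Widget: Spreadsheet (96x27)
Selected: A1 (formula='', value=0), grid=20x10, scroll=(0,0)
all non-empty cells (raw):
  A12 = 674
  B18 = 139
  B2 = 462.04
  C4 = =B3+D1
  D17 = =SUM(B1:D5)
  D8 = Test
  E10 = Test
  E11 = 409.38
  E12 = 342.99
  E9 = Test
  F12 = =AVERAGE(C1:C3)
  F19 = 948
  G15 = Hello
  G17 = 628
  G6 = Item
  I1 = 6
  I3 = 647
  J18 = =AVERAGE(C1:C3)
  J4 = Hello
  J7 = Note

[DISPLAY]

A1:                                                                                             
       A       B       C       D       E       F       G       H       I       J                
------------------------------------------------------------------------------------------------
  1      [0]       0       0       0       0       0       0       0       6       0            
  2        0  462.04       0       0       0       0       0       0       0       0            
  3        0       0       0       0       0       0       0       0     647       0            
  4        0       0       0       0       0       0       0       0       0Hello               
  5        0       0       0       0       0       0       0       0       0       0            
  6        0       0       0       0       0       0Item           0       0       0            
  7        0       0       0       0       0       0       0       0       0Note                
  8        0       0       0Test           0       0       0       0       0       0            
  9        0       0       0       0Test           0       0       0       0       0            
 10        0       0       0       0Test           0       0       0       0       0            
 11        0       0       0       0  409.38       0       0       0       0       0            
 12      674       0       0       0  342.99       0       0       0       0       0            
 13        0       0       0       0       0       0       0       0       0       0            
 14        0       0       0       0       0       0       0       0       0       0            
 15        0       0       0       0       0       0Hello          0       0       0            
 16        0       0       0       0       0       0       0       0       0       0            
 17        0       0       0  462.04       0       0     628       0       0       0            
 18        0     139       0       0       0       0       0       0       0       0            
 19        0       0       0       0       0     948       0       0       0       0            
 20        0       0       0       0       0       0       0       0       0       0            
                                                                                                
                                                                                                
                                                                                                
                                                                                                


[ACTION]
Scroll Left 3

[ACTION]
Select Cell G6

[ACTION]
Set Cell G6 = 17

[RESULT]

G6: 17                                                                                          
       A       B       C       D       E       F       G       H       I       J                
------------------------------------------------------------------------------------------------
  1        0       0       0       0       0       0       0       0       6       0            
  2        0  462.04       0       0       0       0       0       0       0       0            
  3        0       0       0       0       0       0       0       0     647       0            
  4        0       0       0       0       0       0       0       0       0Hello               
  5        0       0       0       0       0       0       0       0       0       0            
  6        0       0       0       0       0       0    [17]       0       0       0            
  7        0       0       0       0       0       0       0       0       0Note                
  8        0       0       0Test           0       0       0       0       0       0            
  9        0       0       0       0Test           0       0       0       0       0            
 10        0       0       0       0Test           0       0       0       0       0            
 11        0       0       0       0  409.38       0       0       0       0       0            
 12      674       0       0       0  342.99       0       0       0       0       0            
 13        0       0       0       0       0       0       0       0       0       0            
 14        0       0       0       0       0       0       0       0       0       0            
 15        0       0       0       0       0       0Hello          0       0       0            
 16        0       0       0       0       0       0       0       0       0       0            
 17        0       0       0  462.04       0       0     628       0       0       0            
 18        0     139       0       0       0       0       0       0       0       0            
 19        0       0       0       0       0     948       0       0       0       0            
 20        0       0       0       0       0       0       0       0       0       0            
                                                                                                
                                                                                                
                                                                                                
                                                                                                
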